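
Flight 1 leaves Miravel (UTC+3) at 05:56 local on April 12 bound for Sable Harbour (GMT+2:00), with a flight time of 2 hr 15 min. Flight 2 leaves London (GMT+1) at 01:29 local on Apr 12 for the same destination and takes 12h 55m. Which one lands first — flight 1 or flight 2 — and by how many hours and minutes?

Flight 1 in UTC: 05:56 − 3:00 = 02:56 on Apr 12.
+2 hours and 15 minutes → arrive 05:11 UTC on Apr 12.
Flight 2 in UTC: 01:29 − 1:00 = 00:29 on Apr 12.
+12 hours 55 minutes → arrive 13:24 UTC on Apr 12.
Flight 1 lands earlier by 8 hours 13 minutes.

the first, by 8 hours 13 minutes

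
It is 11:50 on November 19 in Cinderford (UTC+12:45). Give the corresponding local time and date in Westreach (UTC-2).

21:05 on November 18

Westreach is 14:45 behind Cinderford.
Shift by the zone difference: 11:50 − 14:45 = 21:05 on Nov 18 in Westreach.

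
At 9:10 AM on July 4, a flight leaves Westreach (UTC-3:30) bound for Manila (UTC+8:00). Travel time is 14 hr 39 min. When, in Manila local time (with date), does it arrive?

Manila is 11:30 ahead of Westreach.
After 14 hours and 39 minutes it is 11:49 PM in Westreach.
Shift by the zone difference: 11:49 PM + 11:30 = 11:19 AM on Jul 5 in Manila.

11:19 AM on July 5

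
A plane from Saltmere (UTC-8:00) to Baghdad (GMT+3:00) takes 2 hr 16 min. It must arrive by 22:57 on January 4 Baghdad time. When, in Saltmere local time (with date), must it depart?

Target arrival in UTC: 22:57 − 3:00 = 19:57 on Jan 4.
Subtract 2 hours and 16 minutes → departure 17:41 UTC on Jan 4.
Saltmere is UTC−8:00: 17:41 − 8:00 = 09:41 on Jan 4.

09:41 on Jan 4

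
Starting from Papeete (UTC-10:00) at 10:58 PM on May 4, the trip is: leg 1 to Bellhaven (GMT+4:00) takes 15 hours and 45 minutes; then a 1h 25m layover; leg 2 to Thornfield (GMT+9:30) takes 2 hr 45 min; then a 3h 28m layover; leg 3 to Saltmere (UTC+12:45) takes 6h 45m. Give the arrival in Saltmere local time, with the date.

3:51 AM on May 7

Convert departure to UTC: 10:58 PM + 10:00 = 8:58 AM UTC on May 5.
Add 15 hours and 45 minutes leg 1 → 12:43 AM UTC (May 6).
Add 1 hour and 25 minutes layover in Bellhaven → 2:08 AM UTC.
Add 2 hours and 45 minutes leg 2 → 4:53 AM UTC.
Add 3 hours 28 minutes layover in Thornfield → 8:21 AM UTC.
Add 6 hours and 45 minutes leg 3 → 3:06 PM UTC.
Saltmere is UTC+12:45, so local arrival = 3:06 PM + 12:45 = 3:51 AM on May 7.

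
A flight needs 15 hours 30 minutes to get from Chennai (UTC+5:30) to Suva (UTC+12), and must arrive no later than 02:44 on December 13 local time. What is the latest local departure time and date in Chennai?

04:44 on Dec 12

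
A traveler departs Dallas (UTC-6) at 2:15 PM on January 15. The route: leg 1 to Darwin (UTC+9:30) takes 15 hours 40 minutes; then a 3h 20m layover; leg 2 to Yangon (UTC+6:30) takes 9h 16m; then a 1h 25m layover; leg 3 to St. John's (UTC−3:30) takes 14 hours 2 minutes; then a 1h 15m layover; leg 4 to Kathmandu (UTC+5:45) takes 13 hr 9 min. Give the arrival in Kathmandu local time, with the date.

12:07 PM on January 18

Convert departure to UTC: 2:15 PM + 6:00 = 8:15 PM UTC on Jan 15.
Add 15 hours and 40 minutes leg 1 → 11:55 AM UTC (Jan 16).
Add 3 hours 20 minutes layover in Darwin → 3:15 PM UTC.
Add 9 hours and 16 minutes leg 2 → 12:31 AM UTC (Jan 17).
Add 1 hour and 25 minutes layover in Yangon → 1:56 AM UTC.
Add 14 hours and 2 minutes leg 3 → 3:58 PM UTC.
Add 1 hour and 15 minutes layover in St. John's → 5:13 PM UTC.
Add 13 hours and 9 minutes leg 4 → 6:22 AM UTC (Jan 18).
Kathmandu is UTC+5:45, so local arrival = 6:22 AM + 5:45 = 12:07 PM on Jan 18.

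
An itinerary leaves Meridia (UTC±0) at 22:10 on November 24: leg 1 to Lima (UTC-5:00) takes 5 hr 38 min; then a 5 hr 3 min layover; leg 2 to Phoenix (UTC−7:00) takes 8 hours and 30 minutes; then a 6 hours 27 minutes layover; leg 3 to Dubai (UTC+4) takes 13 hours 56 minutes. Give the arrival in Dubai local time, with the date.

Meridia is at UTC+0, so departure is already 22:10 UTC on Nov 24.
Add 5 hours and 38 minutes leg 1 → 03:48 UTC (Nov 25).
Add 5 hours and 3 minutes layover in Lima → 08:51 UTC.
Add 8 hours and 30 minutes leg 2 → 17:21 UTC.
Add 6 hours 27 minutes layover in Phoenix → 23:48 UTC.
Add 13 hours and 56 minutes leg 3 → 13:44 UTC (Nov 26).
Dubai is UTC+4:00, so local arrival = 13:44 + 4:00 = 17:44 on Nov 26.

17:44 on November 26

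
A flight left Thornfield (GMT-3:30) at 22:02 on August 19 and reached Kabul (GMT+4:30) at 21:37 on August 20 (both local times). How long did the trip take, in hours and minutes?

15 hours 35 minutes

Kabul is 8:00 ahead of Thornfield.
Clock-face elapsed time (ignoring zones) is 23 hours 35 minutes.
Actual elapsed = 23 hours 35 minutes − 8:00 = 15 hours 35 minutes.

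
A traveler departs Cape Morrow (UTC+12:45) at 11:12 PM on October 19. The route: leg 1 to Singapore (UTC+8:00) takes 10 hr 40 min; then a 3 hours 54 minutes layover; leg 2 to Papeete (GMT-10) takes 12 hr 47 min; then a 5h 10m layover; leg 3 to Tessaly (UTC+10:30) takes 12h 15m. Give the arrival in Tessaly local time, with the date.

5:43 PM on Oct 21

Convert departure to UTC: 11:12 PM − 12:45 = 10:27 AM UTC on Oct 19.
Add 10 hours 40 minutes leg 1 → 9:07 PM UTC.
Add 3 hours 54 minutes layover in Singapore → 1:01 AM UTC (Oct 20).
Add 12 hours and 47 minutes leg 2 → 1:48 PM UTC.
Add 5 hours 10 minutes layover in Papeete → 6:58 PM UTC.
Add 12 hours 15 minutes leg 3 → 7:13 AM UTC (Oct 21).
Tessaly is UTC+10:30, so local arrival = 7:13 AM + 10:30 = 5:43 PM on Oct 21.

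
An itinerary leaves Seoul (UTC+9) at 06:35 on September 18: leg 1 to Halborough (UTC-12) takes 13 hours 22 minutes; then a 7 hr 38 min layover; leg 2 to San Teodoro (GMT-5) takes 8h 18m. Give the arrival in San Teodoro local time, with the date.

21:53 on Sep 18

Convert departure to UTC: 06:35 − 9:00 = 21:35 UTC on Sep 17.
Add 13 hours and 22 minutes leg 1 → 10:57 UTC (Sep 18).
Add 7 hours 38 minutes layover in Halborough → 18:35 UTC.
Add 8 hours 18 minutes leg 2 → 02:53 UTC (Sep 19).
San Teodoro is UTC−5:00, so local arrival = 02:53 − 5:00 = 21:53 on Sep 18.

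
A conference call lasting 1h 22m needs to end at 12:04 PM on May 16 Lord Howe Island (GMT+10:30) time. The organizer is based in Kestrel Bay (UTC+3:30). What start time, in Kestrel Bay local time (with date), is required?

3:42 AM on May 16

Target end time in UTC: 12:04 PM − 10:30 = 1:34 AM on May 16.
Subtract 1 hour 22 minutes → start 12:12 AM UTC on May 16.
Kestrel Bay is UTC+3:30: 12:12 AM + 3:30 = 3:42 AM on May 16.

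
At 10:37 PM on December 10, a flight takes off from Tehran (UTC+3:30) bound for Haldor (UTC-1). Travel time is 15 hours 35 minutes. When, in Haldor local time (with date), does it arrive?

Convert departure to UTC: 10:37 PM − 3:30 = 7:07 PM UTC on Dec 10.
Add 15 hours 35 minutes travel time → 10:42 AM UTC (Dec 11).
Haldor is UTC−1:00, so local arrival = 10:42 AM − 1:00 = 9:42 AM on Dec 11.

9:42 AM on Dec 11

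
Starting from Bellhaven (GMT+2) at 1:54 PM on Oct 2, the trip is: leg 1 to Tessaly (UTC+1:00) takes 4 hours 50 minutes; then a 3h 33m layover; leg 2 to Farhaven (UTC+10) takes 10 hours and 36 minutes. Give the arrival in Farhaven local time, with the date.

Convert departure to UTC: 1:54 PM − 2:00 = 11:54 AM UTC on Oct 2.
Add 4 hours 50 minutes leg 1 → 4:44 PM UTC.
Add 3 hours 33 minutes layover in Tessaly → 8:17 PM UTC.
Add 10 hours and 36 minutes leg 2 → 6:53 AM UTC (Oct 3).
Farhaven is UTC+10:00, so local arrival = 6:53 AM + 10:00 = 4:53 PM on Oct 3.

4:53 PM on October 3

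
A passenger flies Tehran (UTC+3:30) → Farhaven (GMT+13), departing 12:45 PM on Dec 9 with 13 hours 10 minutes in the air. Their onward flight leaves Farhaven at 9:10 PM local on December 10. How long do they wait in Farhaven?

Convert departure to UTC: 12:45 PM − 3:30 = 9:15 AM UTC on Dec 9.
Add 13 hours 10 minutes flight time → 10:25 PM UTC.
Farhaven is UTC+13:00, so local arrival = 10:25 PM + 13:00 = 11:25 AM on Dec 10.
Layover = 9:10 PM − 11:25 AM = 9 hours 45 minutes.

9 hours 45 minutes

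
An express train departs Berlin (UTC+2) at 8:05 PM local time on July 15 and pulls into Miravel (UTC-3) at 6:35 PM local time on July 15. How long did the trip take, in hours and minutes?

3 hours 30 minutes

Departure in UTC: 8:05 PM − 2:00 = 6:05 PM on Jul 15.
Arrival in UTC: 6:35 PM + 3:00 = 9:35 PM on Jul 15.
Elapsed = 9:35 PM − 6:05 PM = 3 hours 30 minutes.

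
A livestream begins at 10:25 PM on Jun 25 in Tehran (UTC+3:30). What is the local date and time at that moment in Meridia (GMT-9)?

9:55 AM on June 25

Meridia is 12:30 behind Tehran.
Shift by the zone difference: 10:25 PM − 12:30 = 9:55 AM on Jun 25 in Meridia.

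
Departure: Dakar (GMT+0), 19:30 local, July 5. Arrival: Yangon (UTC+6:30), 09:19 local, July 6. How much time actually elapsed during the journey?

Yangon is 6:30 ahead of Dakar.
Clock-face elapsed time (ignoring zones) is 13 hours 49 minutes.
Actual elapsed = 13 hours 49 minutes − 6:30 = 7 hours 19 minutes.

7 hours 19 minutes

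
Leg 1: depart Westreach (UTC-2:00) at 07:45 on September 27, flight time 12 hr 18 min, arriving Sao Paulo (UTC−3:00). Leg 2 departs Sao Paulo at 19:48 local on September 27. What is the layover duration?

Convert departure to UTC: 07:45 + 2:00 = 09:45 UTC on Sep 27.
Add 12 hours 18 minutes flight time → 22:03 UTC.
Sao Paulo is UTC−3:00, so local arrival = 22:03 − 3:00 = 19:03 on Sep 27.
Layover = 19:48 − 19:03 = 45 minutes.

45 minutes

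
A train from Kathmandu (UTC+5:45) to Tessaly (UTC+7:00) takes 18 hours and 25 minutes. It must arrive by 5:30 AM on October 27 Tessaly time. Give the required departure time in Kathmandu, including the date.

Target arrival in UTC: 5:30 AM − 7:00 = 10:30 PM on Oct 26.
Subtract 18 hours and 25 minutes → departure 4:05 AM UTC on Oct 26.
Kathmandu is UTC+5:45: 4:05 AM + 5:45 = 9:50 AM on Oct 26.

9:50 AM on Oct 26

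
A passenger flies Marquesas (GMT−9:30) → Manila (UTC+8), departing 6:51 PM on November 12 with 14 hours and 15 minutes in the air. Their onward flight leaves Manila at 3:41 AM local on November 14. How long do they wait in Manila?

1 hour 5 minutes

Convert departure to UTC: 6:51 PM + 9:30 = 4:21 AM UTC on Nov 13.
Add 14 hours and 15 minutes flight time → 6:36 PM UTC.
Manila is UTC+8:00, so local arrival = 6:36 PM + 8:00 = 2:36 AM on Nov 14.
Layover = 3:41 AM − 2:36 AM = 1 hour 5 minutes.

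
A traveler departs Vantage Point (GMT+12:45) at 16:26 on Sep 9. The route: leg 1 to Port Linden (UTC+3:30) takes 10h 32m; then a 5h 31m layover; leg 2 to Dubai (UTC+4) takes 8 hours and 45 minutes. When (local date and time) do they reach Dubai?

Convert departure to UTC: 16:26 − 12:45 = 03:41 UTC on Sep 9.
Add 10 hours 32 minutes leg 1 → 14:13 UTC.
Add 5 hours 31 minutes layover in Port Linden → 19:44 UTC.
Add 8 hours 45 minutes leg 2 → 04:29 UTC (Sep 10).
Dubai is UTC+4:00, so local arrival = 04:29 + 4:00 = 08:29 on Sep 10.

08:29 on Sep 10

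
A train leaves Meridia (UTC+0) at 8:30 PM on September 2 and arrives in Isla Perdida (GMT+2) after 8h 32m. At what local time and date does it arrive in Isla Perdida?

7:02 AM on September 3

Meridia is at UTC+0, so departure is already 8:30 PM UTC on Sep 2.
Add 8 hours 32 minutes travel time → 5:02 AM UTC (Sep 3).
Isla Perdida is UTC+2:00, so local arrival = 5:02 AM + 2:00 = 7:02 AM on Sep 3.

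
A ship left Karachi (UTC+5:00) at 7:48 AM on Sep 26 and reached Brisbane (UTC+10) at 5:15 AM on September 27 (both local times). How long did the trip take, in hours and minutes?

Departure in UTC: 7:48 AM − 5:00 = 2:48 AM on Sep 26.
Arrival in UTC: 5:15 AM − 10:00 = 7:15 PM on Sep 26.
Elapsed = 7:15 PM − 2:48 AM = 16 hours 27 minutes.

16 hours 27 minutes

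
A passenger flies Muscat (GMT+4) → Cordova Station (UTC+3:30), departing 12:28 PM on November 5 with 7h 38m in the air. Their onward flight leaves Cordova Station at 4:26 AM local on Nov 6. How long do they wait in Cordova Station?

Convert departure to UTC: 12:28 PM − 4:00 = 8:28 AM UTC on Nov 5.
Add 7 hours 38 minutes flight time → 4:06 PM UTC.
Cordova Station is UTC+3:30, so local arrival = 4:06 PM + 3:30 = 7:36 PM on Nov 5.
Layover = 4:26 AM − 7:36 PM (+1 day) = 8 hours 50 minutes.

8 hours 50 minutes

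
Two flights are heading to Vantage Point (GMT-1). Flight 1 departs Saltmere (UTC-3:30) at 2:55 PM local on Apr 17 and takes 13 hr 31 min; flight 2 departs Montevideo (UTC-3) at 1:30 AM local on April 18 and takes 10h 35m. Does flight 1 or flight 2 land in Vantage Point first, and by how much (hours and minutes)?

Flight 1 in UTC: 2:55 PM + 3:30 = 6:25 PM on Apr 17.
+13 hours and 31 minutes → arrive 7:56 AM UTC on Apr 18.
Flight 2 in UTC: 1:30 AM + 3:00 = 4:30 AM on Apr 18.
+10 hours and 35 minutes → arrive 3:05 PM UTC on Apr 18.
Flight 1 lands earlier by 7 hours 9 minutes.

the first, by 7 hours 9 minutes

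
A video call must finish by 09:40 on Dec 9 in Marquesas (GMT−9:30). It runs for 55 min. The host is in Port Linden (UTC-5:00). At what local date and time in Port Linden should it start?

Target end time in UTC: 09:40 + 9:30 = 19:10 on Dec 9.
Subtract 55 minutes → start 18:15 UTC on Dec 9.
Port Linden is UTC−5:00: 18:15 − 5:00 = 13:15 on Dec 9.

13:15 on December 9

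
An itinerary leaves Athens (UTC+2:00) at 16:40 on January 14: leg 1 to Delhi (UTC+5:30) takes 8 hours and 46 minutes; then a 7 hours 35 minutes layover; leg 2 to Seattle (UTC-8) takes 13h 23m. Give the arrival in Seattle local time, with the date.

12:24 on Jan 15

Convert departure to UTC: 16:40 − 2:00 = 14:40 UTC on Jan 14.
Add 8 hours and 46 minutes leg 1 → 23:26 UTC.
Add 7 hours 35 minutes layover in Delhi → 07:01 UTC (Jan 15).
Add 13 hours and 23 minutes leg 2 → 20:24 UTC.
Seattle is UTC−8:00, so local arrival = 20:24 − 8:00 = 12:24 on Jan 15.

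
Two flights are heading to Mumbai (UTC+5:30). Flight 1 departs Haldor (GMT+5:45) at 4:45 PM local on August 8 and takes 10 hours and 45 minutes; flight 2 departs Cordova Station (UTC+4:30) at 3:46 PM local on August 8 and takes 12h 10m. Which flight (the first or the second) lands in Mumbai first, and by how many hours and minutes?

Flight 1 in UTC: 4:45 PM − 5:45 = 11:00 AM on Aug 8.
+10 hours 45 minutes → arrive 9:45 PM UTC on Aug 8.
Flight 2 in UTC: 3:46 PM − 4:30 = 11:16 AM on Aug 8.
+12 hours 10 minutes → arrive 11:26 PM UTC on Aug 8.
Flight 1 lands earlier by 1 hour 41 minutes.

the first, by 1 hour 41 minutes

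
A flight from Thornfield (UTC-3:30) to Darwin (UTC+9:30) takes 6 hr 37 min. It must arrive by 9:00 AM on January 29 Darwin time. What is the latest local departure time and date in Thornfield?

Target arrival in UTC: 9:00 AM − 9:30 = 11:30 PM on Jan 28.
Subtract 6 hours and 37 minutes → departure 4:53 PM UTC on Jan 28.
Thornfield is UTC−3:30: 4:53 PM − 3:30 = 1:23 PM on Jan 28.

1:23 PM on January 28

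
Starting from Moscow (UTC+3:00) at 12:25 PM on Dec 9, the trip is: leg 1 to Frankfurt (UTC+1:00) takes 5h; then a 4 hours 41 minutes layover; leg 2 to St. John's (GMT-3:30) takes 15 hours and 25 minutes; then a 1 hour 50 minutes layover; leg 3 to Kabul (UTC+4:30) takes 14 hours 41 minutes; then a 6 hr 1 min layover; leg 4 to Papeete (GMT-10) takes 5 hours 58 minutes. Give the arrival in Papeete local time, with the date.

Convert departure to UTC: 12:25 PM − 3:00 = 9:25 AM UTC on Dec 9.
Add 5 hours leg 1 → 2:25 PM UTC.
Add 4 hours and 41 minutes layover in Frankfurt → 7:06 PM UTC.
Add 15 hours and 25 minutes leg 2 → 10:31 AM UTC (Dec 10).
Add 1 hour 50 minutes layover in St. John's → 12:21 PM UTC.
Add 14 hours 41 minutes leg 3 → 3:02 AM UTC (Dec 11).
Add 6 hours and 1 minute layover in Kabul → 9:03 AM UTC.
Add 5 hours and 58 minutes leg 4 → 3:01 PM UTC.
Papeete is UTC−10:00, so local arrival = 3:01 PM − 10:00 = 5:01 AM on Dec 11.

5:01 AM on Dec 11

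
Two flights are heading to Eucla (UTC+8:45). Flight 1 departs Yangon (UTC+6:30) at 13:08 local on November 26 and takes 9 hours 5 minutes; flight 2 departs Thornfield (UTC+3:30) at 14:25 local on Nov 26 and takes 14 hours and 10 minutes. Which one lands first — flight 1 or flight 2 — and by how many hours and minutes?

the first, by 9 hours 22 minutes

Flight 1 in UTC: 13:08 − 6:30 = 06:38 on Nov 26.
+9 hours 5 minutes → arrive 15:43 UTC on Nov 26.
Flight 2 in UTC: 14:25 − 3:30 = 10:55 on Nov 26.
+14 hours and 10 minutes → arrive 01:05 UTC on Nov 27.
Flight 1 lands earlier by 9 hours 22 minutes.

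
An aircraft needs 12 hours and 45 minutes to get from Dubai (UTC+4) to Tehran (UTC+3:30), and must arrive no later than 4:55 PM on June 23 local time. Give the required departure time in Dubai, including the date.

4:40 AM on Jun 23

Target arrival in UTC: 4:55 PM − 3:30 = 1:25 PM on Jun 23.
Subtract 12 hours 45 minutes → departure 12:40 AM UTC on Jun 23.
Dubai is UTC+4:00: 12:40 AM + 4:00 = 4:40 AM on Jun 23.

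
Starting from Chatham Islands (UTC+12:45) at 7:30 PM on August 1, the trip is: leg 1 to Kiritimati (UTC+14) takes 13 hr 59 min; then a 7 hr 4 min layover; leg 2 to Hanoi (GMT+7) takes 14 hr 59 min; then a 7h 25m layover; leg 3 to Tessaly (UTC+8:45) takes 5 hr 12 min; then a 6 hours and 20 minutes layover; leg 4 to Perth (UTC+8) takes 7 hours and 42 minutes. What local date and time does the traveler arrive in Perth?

Convert departure to UTC: 7:30 PM − 12:45 = 6:45 AM UTC on Aug 1.
Add 13 hours 59 minutes leg 1 → 8:44 PM UTC.
Add 7 hours 4 minutes layover in Kiritimati → 3:48 AM UTC (Aug 2).
Add 14 hours and 59 minutes leg 2 → 6:47 PM UTC.
Add 7 hours and 25 minutes layover in Hanoi → 2:12 AM UTC (Aug 3).
Add 5 hours 12 minutes leg 3 → 7:24 AM UTC.
Add 6 hours and 20 minutes layover in Tessaly → 1:44 PM UTC.
Add 7 hours and 42 minutes leg 4 → 9:26 PM UTC.
Perth is UTC+8:00, so local arrival = 9:26 PM + 8:00 = 5:26 AM on Aug 4.

5:26 AM on August 4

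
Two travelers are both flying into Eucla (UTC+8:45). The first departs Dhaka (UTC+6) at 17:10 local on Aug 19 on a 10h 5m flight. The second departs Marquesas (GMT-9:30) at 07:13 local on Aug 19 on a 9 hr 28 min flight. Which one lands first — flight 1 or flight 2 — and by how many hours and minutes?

the first, by 4 hours 56 minutes

Flight 1 in UTC: 17:10 − 6:00 = 11:10 on Aug 19.
+10 hours and 5 minutes → arrive 21:15 UTC on Aug 19.
Flight 2 in UTC: 07:13 + 9:30 = 16:43 on Aug 19.
+9 hours 28 minutes → arrive 02:11 UTC on Aug 20.
Flight 1 lands earlier by 4 hours 56 minutes.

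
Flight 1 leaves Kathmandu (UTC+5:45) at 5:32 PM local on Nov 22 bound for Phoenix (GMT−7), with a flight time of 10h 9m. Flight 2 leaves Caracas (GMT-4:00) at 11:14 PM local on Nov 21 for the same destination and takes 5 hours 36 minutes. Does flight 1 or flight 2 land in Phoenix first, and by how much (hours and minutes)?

Flight 1 in UTC: 5:32 PM − 5:45 = 11:47 AM on Nov 22.
+10 hours 9 minutes → arrive 9:56 PM UTC on Nov 22.
Flight 2 in UTC: 11:14 PM + 4:00 = 3:14 AM on Nov 22.
+5 hours and 36 minutes → arrive 8:50 AM UTC on Nov 22.
Flight 2 lands earlier by 13 hours 6 minutes.

the second, by 13 hours 6 minutes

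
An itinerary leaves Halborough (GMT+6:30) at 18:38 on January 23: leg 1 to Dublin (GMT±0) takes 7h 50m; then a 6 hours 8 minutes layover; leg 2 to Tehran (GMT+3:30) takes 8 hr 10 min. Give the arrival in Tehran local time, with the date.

13:46 on January 24

Convert departure to UTC: 18:38 − 6:30 = 12:08 UTC on Jan 23.
Add 7 hours and 50 minutes leg 1 → 19:58 UTC.
Add 6 hours 8 minutes layover in Dublin → 02:06 UTC (Jan 24).
Add 8 hours 10 minutes leg 2 → 10:16 UTC.
Tehran is UTC+3:30, so local arrival = 10:16 + 3:30 = 13:46 on Jan 24.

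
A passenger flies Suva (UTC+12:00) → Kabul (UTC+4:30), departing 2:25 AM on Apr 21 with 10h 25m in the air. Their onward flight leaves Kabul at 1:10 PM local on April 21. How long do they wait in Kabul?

7 hours 50 minutes

Convert departure to UTC: 2:25 AM − 12:00 = 2:25 PM UTC on Apr 20.
Add 10 hours and 25 minutes flight time → 12:50 AM UTC (Apr 21).
Kabul is UTC+4:30, so local arrival = 12:50 AM + 4:30 = 5:20 AM on Apr 21.
Layover = 1:10 PM − 5:20 AM = 7 hours 50 minutes.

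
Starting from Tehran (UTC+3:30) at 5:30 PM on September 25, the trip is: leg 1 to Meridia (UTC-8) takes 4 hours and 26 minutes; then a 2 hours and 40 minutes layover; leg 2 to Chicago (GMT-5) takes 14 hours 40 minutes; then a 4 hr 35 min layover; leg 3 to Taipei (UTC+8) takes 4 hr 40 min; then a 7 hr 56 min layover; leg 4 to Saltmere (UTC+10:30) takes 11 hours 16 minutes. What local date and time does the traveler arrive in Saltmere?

2:43 AM on Sep 28

Convert departure to UTC: 5:30 PM − 3:30 = 2:00 PM UTC on Sep 25.
Add 4 hours and 26 minutes leg 1 → 6:26 PM UTC.
Add 2 hours and 40 minutes layover in Meridia → 9:06 PM UTC.
Add 14 hours 40 minutes leg 2 → 11:46 AM UTC (Sep 26).
Add 4 hours 35 minutes layover in Chicago → 4:21 PM UTC.
Add 4 hours 40 minutes leg 3 → 9:01 PM UTC.
Add 7 hours 56 minutes layover in Taipei → 4:57 AM UTC (Sep 27).
Add 11 hours and 16 minutes leg 4 → 4:13 PM UTC.
Saltmere is UTC+10:30, so local arrival = 4:13 PM + 10:30 = 2:43 AM on Sep 28.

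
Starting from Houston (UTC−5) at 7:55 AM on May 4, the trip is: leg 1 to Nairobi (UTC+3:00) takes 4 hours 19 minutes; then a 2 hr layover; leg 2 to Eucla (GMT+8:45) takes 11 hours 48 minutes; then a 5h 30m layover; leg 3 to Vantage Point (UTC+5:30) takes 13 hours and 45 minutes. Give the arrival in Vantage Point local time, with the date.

Convert departure to UTC: 7:55 AM + 5:00 = 12:55 PM UTC on May 4.
Add 4 hours 19 minutes leg 1 → 5:14 PM UTC.
Add 2 hours layover in Nairobi → 7:14 PM UTC.
Add 11 hours 48 minutes leg 2 → 7:02 AM UTC (May 5).
Add 5 hours and 30 minutes layover in Eucla → 12:32 PM UTC.
Add 13 hours 45 minutes leg 3 → 2:17 AM UTC (May 6).
Vantage Point is UTC+5:30, so local arrival = 2:17 AM + 5:30 = 7:47 AM on May 6.

7:47 AM on May 6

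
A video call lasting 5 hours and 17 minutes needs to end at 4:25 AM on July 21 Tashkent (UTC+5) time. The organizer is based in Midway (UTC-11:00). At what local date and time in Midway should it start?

7:08 AM on July 20

Target end time in UTC: 4:25 AM − 5:00 = 11:25 PM on Jul 20.
Subtract 5 hours 17 minutes → start 6:08 PM UTC on Jul 20.
Midway is UTC−11:00: 6:08 PM − 11:00 = 7:08 AM on Jul 20.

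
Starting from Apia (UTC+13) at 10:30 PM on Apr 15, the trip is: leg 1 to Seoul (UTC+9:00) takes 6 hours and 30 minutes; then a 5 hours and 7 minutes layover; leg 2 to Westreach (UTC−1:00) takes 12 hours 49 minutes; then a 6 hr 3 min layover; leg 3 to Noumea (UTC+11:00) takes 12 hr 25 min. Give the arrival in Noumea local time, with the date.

Convert departure to UTC: 10:30 PM − 13:00 = 9:30 AM UTC on Apr 15.
Add 6 hours 30 minutes leg 1 → 4:00 PM UTC.
Add 5 hours and 7 minutes layover in Seoul → 9:07 PM UTC.
Add 12 hours and 49 minutes leg 2 → 9:56 AM UTC (Apr 16).
Add 6 hours and 3 minutes layover in Westreach → 3:59 PM UTC.
Add 12 hours 25 minutes leg 3 → 4:24 AM UTC (Apr 17).
Noumea is UTC+11:00, so local arrival = 4:24 AM + 11:00 = 3:24 PM on Apr 17.

3:24 PM on April 17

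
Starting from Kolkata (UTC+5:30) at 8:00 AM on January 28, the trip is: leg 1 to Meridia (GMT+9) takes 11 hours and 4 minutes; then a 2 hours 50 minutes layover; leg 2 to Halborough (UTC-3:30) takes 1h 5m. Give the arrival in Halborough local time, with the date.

1:59 PM on Jan 28

Convert departure to UTC: 8:00 AM − 5:30 = 2:30 AM UTC on Jan 28.
Add 11 hours 4 minutes leg 1 → 1:34 PM UTC.
Add 2 hours and 50 minutes layover in Meridia → 4:24 PM UTC.
Add 1 hour 5 minutes leg 2 → 5:29 PM UTC.
Halborough is UTC−3:30, so local arrival = 5:29 PM − 3:30 = 1:59 PM on Jan 28.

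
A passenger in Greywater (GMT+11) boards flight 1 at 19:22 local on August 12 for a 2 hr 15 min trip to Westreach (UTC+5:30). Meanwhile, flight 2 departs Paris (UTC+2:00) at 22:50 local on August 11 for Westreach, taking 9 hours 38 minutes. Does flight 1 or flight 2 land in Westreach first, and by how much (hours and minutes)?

the second, by 4 hours 9 minutes

Flight 1 in UTC: 19:22 − 11:00 = 08:22 on Aug 12.
+2 hours and 15 minutes → arrive 10:37 UTC on Aug 12.
Flight 2 in UTC: 22:50 − 2:00 = 20:50 on Aug 11.
+9 hours 38 minutes → arrive 06:28 UTC on Aug 12.
Flight 2 lands earlier by 4 hours 9 minutes.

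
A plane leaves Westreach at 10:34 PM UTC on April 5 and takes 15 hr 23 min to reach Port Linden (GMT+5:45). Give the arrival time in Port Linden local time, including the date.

Departure is given in UTC: 10:34 PM on Apr 5.
Add 15 hours and 23 minutes → 1:57 PM UTC (Apr 6).
Port Linden is UTC+5:45: 1:57 PM + 5:45 = 7:42 PM on Apr 6.

7:42 PM on April 6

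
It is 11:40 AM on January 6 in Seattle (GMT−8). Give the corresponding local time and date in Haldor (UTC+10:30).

In UTC: 11:40 AM + 8:00 = 7:40 PM on Jan 6.
Haldor is UTC+10:30: 7:40 PM + 10:30 = 6:10 AM on Jan 7.

6:10 AM on January 7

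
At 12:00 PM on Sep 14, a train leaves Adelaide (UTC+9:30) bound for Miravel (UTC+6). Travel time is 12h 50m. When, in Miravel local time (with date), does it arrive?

Convert departure to UTC: 12:00 PM − 9:30 = 2:30 AM UTC on Sep 14.
Add 12 hours and 50 minutes travel time → 3:20 PM UTC.
Miravel is UTC+6:00, so local arrival = 3:20 PM + 6:00 = 9:20 PM on Sep 14.

9:20 PM on September 14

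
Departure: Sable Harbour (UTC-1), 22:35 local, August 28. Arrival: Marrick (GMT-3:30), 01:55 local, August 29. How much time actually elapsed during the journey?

Departure in UTC: 22:35 + 1:00 = 23:35 on Aug 28.
Arrival in UTC: 01:55 + 3:30 = 05:25 on Aug 29.
Elapsed = 05:25 − 23:35 (+1 day) = 5 hours 50 minutes.

5 hours 50 minutes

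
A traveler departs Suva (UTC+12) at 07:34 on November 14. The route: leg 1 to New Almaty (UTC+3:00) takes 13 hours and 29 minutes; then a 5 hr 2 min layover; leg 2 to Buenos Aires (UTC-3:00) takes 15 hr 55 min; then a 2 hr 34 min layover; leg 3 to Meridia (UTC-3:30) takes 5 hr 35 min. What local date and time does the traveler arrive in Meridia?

10:39 on November 15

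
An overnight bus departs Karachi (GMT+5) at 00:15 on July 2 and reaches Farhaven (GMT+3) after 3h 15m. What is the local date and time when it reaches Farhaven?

Convert departure to UTC: 00:15 − 5:00 = 19:15 UTC on Jul 1.
Add 3 hours and 15 minutes travel time → 22:30 UTC.
Farhaven is UTC+3:00, so local arrival = 22:30 + 3:00 = 01:30 on Jul 2.

01:30 on July 2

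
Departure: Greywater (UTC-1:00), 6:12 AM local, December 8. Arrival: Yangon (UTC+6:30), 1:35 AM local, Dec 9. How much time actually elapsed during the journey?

Departure in UTC: 6:12 AM + 1:00 = 7:12 AM on Dec 8.
Arrival in UTC: 1:35 AM − 6:30 = 7:05 PM on Dec 8.
Elapsed = 7:05 PM − 7:12 AM = 11 hours 53 minutes.

11 hours 53 minutes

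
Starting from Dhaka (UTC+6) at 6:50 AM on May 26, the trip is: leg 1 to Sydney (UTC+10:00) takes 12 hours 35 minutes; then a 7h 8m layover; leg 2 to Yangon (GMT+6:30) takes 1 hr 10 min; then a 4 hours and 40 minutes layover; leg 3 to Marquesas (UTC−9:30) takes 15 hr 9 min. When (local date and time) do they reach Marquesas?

8:02 AM on May 27

Convert departure to UTC: 6:50 AM − 6:00 = 12:50 AM UTC on May 26.
Add 12 hours and 35 minutes leg 1 → 1:25 PM UTC.
Add 7 hours 8 minutes layover in Sydney → 8:33 PM UTC.
Add 1 hour 10 minutes leg 2 → 9:43 PM UTC.
Add 4 hours 40 minutes layover in Yangon → 2:23 AM UTC (May 27).
Add 15 hours and 9 minutes leg 3 → 5:32 PM UTC.
Marquesas is UTC−9:30, so local arrival = 5:32 PM − 9:30 = 8:02 AM on May 27.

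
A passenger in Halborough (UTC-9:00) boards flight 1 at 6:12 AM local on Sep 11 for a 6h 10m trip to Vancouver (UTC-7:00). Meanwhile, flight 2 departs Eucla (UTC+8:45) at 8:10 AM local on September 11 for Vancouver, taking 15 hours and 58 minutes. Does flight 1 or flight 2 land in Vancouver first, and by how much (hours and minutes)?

Flight 1 in UTC: 6:12 AM + 9:00 = 3:12 PM on Sep 11.
+6 hours 10 minutes → arrive 9:22 PM UTC on Sep 11.
Flight 2 in UTC: 8:10 AM − 8:45 = 11:25 PM on Sep 10.
+15 hours and 58 minutes → arrive 3:23 PM UTC on Sep 11.
Flight 2 lands earlier by 5 hours 59 minutes.

the second, by 5 hours 59 minutes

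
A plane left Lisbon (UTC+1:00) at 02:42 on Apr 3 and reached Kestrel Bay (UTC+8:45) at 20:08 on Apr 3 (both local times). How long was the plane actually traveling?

9 hours 41 minutes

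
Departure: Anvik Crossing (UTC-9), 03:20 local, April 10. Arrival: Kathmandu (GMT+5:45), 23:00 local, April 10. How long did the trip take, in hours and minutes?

4 hours 55 minutes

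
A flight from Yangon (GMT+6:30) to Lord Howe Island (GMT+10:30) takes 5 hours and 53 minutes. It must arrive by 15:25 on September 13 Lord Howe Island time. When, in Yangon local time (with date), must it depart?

05:32 on September 13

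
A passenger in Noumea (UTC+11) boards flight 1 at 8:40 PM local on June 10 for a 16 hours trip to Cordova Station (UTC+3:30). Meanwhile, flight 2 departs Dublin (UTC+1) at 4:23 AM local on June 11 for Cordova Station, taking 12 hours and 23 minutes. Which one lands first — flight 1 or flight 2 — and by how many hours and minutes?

Flight 1 in UTC: 8:40 PM − 11:00 = 9:40 AM on Jun 10.
+16 hours → arrive 1:40 AM UTC on Jun 11.
Flight 2 in UTC: 4:23 AM − 1:00 = 3:23 AM on Jun 11.
+12 hours 23 minutes → arrive 3:46 PM UTC on Jun 11.
Flight 1 lands earlier by 14 hours 6 minutes.

the first, by 14 hours 6 minutes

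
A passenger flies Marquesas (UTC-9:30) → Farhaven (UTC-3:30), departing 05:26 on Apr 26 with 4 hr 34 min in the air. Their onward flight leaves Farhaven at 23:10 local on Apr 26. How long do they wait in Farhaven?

7 hours 10 minutes

Convert departure to UTC: 05:26 + 9:30 = 14:56 UTC on Apr 26.
Add 4 hours 34 minutes flight time → 19:30 UTC.
Farhaven is UTC−3:30, so local arrival = 19:30 − 3:30 = 16:00 on Apr 26.
Layover = 23:10 − 16:00 = 7 hours 10 minutes.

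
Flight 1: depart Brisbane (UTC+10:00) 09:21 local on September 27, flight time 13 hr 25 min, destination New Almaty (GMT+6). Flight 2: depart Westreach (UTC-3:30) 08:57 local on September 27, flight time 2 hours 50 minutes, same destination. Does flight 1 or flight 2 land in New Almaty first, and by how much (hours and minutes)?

the first, by 2 hours 31 minutes

Flight 1 in UTC: 09:21 − 10:00 = 23:21 on Sep 26.
+13 hours and 25 minutes → arrive 12:46 UTC on Sep 27.
Flight 2 in UTC: 08:57 + 3:30 = 12:27 on Sep 27.
+2 hours and 50 minutes → arrive 15:17 UTC on Sep 27.
Flight 1 lands earlier by 2 hours 31 minutes.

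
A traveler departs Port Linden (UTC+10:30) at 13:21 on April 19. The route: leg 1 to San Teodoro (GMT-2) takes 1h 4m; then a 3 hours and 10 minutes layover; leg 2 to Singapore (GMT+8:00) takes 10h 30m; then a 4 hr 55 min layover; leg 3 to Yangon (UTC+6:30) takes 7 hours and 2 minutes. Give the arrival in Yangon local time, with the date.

12:02 on Apr 20

Convert departure to UTC: 13:21 − 10:30 = 02:51 UTC on Apr 19.
Add 1 hour 4 minutes leg 1 → 03:55 UTC.
Add 3 hours 10 minutes layover in San Teodoro → 07:05 UTC.
Add 10 hours 30 minutes leg 2 → 17:35 UTC.
Add 4 hours 55 minutes layover in Singapore → 22:30 UTC.
Add 7 hours and 2 minutes leg 3 → 05:32 UTC (Apr 20).
Yangon is UTC+6:30, so local arrival = 05:32 + 6:30 = 12:02 on Apr 20.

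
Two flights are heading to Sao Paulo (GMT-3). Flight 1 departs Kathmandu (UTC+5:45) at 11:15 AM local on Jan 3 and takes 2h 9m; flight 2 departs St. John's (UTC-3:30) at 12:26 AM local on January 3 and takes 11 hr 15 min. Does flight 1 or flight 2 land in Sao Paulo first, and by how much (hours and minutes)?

the first, by 7 hours 32 minutes

Flight 1 in UTC: 11:15 AM − 5:45 = 5:30 AM on Jan 3.
+2 hours 9 minutes → arrive 7:39 AM UTC on Jan 3.
Flight 2 in UTC: 12:26 AM + 3:30 = 3:56 AM on Jan 3.
+11 hours and 15 minutes → arrive 3:11 PM UTC on Jan 3.
Flight 1 lands earlier by 7 hours 32 minutes.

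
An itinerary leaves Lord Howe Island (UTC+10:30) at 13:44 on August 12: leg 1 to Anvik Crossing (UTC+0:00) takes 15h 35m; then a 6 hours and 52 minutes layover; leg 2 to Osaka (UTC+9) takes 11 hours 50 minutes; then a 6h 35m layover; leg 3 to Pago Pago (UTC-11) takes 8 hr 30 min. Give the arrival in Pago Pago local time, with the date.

17:36 on Aug 13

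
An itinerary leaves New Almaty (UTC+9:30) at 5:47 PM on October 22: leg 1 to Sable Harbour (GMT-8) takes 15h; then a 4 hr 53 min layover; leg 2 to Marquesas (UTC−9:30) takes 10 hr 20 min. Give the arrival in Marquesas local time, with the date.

Convert departure to UTC: 5:47 PM − 9:30 = 8:17 AM UTC on Oct 22.
Add 15 hours leg 1 → 11:17 PM UTC.
Add 4 hours 53 minutes layover in Sable Harbour → 4:10 AM UTC (Oct 23).
Add 10 hours 20 minutes leg 2 → 2:30 PM UTC.
Marquesas is UTC−9:30, so local arrival = 2:30 PM − 9:30 = 5:00 AM on Oct 23.

5:00 AM on October 23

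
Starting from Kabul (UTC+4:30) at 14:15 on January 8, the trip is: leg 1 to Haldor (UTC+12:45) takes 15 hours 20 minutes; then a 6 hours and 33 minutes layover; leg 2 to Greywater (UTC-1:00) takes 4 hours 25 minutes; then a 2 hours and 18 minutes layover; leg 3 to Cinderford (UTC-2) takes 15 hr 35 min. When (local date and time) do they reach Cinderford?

Convert departure to UTC: 14:15 − 4:30 = 09:45 UTC on Jan 8.
Add 15 hours and 20 minutes leg 1 → 01:05 UTC (Jan 9).
Add 6 hours 33 minutes layover in Haldor → 07:38 UTC.
Add 4 hours 25 minutes leg 2 → 12:03 UTC.
Add 2 hours 18 minutes layover in Greywater → 14:21 UTC.
Add 15 hours 35 minutes leg 3 → 05:56 UTC (Jan 10).
Cinderford is UTC−2:00, so local arrival = 05:56 − 2:00 = 03:56 on Jan 10.

03:56 on Jan 10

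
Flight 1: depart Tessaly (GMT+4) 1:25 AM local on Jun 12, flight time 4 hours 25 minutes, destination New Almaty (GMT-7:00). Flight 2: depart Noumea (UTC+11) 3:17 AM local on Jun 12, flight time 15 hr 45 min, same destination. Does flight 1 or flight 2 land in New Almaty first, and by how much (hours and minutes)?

Flight 1 in UTC: 1:25 AM − 4:00 = 9:25 PM on Jun 11.
+4 hours 25 minutes → arrive 1:50 AM UTC on Jun 12.
Flight 2 in UTC: 3:17 AM − 11:00 = 4:17 PM on Jun 11.
+15 hours 45 minutes → arrive 8:02 AM UTC on Jun 12.
Flight 1 lands earlier by 6 hours 12 minutes.

the first, by 6 hours 12 minutes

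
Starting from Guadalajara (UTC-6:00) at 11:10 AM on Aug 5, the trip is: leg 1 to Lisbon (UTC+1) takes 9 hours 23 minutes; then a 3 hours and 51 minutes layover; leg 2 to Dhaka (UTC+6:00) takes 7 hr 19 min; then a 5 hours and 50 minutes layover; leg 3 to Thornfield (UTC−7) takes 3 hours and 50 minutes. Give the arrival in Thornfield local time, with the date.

4:23 PM on August 6

Convert departure to UTC: 11:10 AM + 6:00 = 5:10 PM UTC on Aug 5.
Add 9 hours 23 minutes leg 1 → 2:33 AM UTC (Aug 6).
Add 3 hours and 51 minutes layover in Lisbon → 6:24 AM UTC.
Add 7 hours and 19 minutes leg 2 → 1:43 PM UTC.
Add 5 hours 50 minutes layover in Dhaka → 7:33 PM UTC.
Add 3 hours 50 minutes leg 3 → 11:23 PM UTC.
Thornfield is UTC−7:00, so local arrival = 11:23 PM − 7:00 = 4:23 PM on Aug 6.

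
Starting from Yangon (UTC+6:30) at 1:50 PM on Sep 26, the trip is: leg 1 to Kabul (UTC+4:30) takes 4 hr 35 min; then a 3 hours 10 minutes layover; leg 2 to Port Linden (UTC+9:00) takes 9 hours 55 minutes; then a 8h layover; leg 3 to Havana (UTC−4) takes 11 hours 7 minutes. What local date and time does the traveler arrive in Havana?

Convert departure to UTC: 1:50 PM − 6:30 = 7:20 AM UTC on Sep 26.
Add 4 hours and 35 minutes leg 1 → 11:55 AM UTC.
Add 3 hours 10 minutes layover in Kabul → 3:05 PM UTC.
Add 9 hours 55 minutes leg 2 → 1:00 AM UTC (Sep 27).
Add 8 hours layover in Port Linden → 9:00 AM UTC.
Add 11 hours 7 minutes leg 3 → 8:07 PM UTC.
Havana is UTC−4:00, so local arrival = 8:07 PM − 4:00 = 4:07 PM on Sep 27.

4:07 PM on September 27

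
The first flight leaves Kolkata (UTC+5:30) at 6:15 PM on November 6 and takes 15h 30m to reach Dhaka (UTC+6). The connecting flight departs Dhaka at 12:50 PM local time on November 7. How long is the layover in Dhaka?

Convert departure to UTC: 6:15 PM − 5:30 = 12:45 PM UTC on Nov 6.
Add 15 hours 30 minutes flight time → 4:15 AM UTC (Nov 7).
Dhaka is UTC+6:00, so local arrival = 4:15 AM + 6:00 = 10:15 AM on Nov 7.
Layover = 12:50 PM − 10:15 AM = 2 hours 35 minutes.

2 hours 35 minutes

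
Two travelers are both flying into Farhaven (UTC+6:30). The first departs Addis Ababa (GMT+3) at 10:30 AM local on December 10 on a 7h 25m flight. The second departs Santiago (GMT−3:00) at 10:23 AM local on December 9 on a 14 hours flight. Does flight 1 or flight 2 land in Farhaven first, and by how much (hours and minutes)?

the second, by 11 hours 32 minutes

Flight 1 in UTC: 10:30 AM − 3:00 = 7:30 AM on Dec 10.
+7 hours 25 minutes → arrive 2:55 PM UTC on Dec 10.
Flight 2 in UTC: 10:23 AM + 3:00 = 1:23 PM on Dec 9.
+14 hours → arrive 3:23 AM UTC on Dec 10.
Flight 2 lands earlier by 11 hours 32 minutes.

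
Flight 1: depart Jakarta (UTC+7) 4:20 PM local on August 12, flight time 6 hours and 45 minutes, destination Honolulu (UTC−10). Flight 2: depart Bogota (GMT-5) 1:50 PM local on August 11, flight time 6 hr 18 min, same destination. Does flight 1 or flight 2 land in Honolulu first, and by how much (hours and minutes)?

Flight 1 in UTC: 4:20 PM − 7:00 = 9:20 AM on Aug 12.
+6 hours 45 minutes → arrive 4:05 PM UTC on Aug 12.
Flight 2 in UTC: 1:50 PM + 5:00 = 6:50 PM on Aug 11.
+6 hours 18 minutes → arrive 1:08 AM UTC on Aug 12.
Flight 2 lands earlier by 14 hours 57 minutes.

the second, by 14 hours 57 minutes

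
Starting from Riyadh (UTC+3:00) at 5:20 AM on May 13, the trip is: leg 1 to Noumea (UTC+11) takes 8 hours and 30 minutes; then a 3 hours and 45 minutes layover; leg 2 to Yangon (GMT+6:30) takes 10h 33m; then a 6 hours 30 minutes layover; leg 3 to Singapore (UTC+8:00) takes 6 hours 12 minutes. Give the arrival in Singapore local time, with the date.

Convert departure to UTC: 5:20 AM − 3:00 = 2:20 AM UTC on May 13.
Add 8 hours and 30 minutes leg 1 → 10:50 AM UTC.
Add 3 hours and 45 minutes layover in Noumea → 2:35 PM UTC.
Add 10 hours and 33 minutes leg 2 → 1:08 AM UTC (May 14).
Add 6 hours and 30 minutes layover in Yangon → 7:38 AM UTC.
Add 6 hours 12 minutes leg 3 → 1:50 PM UTC.
Singapore is UTC+8:00, so local arrival = 1:50 PM + 8:00 = 9:50 PM on May 14.

9:50 PM on May 14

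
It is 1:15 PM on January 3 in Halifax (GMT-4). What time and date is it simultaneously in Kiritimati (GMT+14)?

Kiritimati is 18:00 ahead of Halifax.
Shift by the zone difference: 1:15 PM + 18:00 = 7:15 AM on Jan 4 in Kiritimati.

7:15 AM on January 4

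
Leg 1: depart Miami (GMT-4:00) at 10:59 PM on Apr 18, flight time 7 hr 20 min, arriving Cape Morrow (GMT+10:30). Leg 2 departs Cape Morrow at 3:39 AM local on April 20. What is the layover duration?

Convert departure to UTC: 10:59 PM + 4:00 = 2:59 AM UTC on Apr 19.
Add 7 hours and 20 minutes flight time → 10:19 AM UTC.
Cape Morrow is UTC+10:30, so local arrival = 10:19 AM + 10:30 = 8:49 PM on Apr 19.
Layover = 3:39 AM − 8:49 PM (+1 day) = 6 hours 50 minutes.

6 hours 50 minutes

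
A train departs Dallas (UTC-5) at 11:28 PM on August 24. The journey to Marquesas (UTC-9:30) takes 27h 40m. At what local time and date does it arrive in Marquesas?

Convert departure to UTC: 11:28 PM + 5:00 = 4:28 AM UTC on Aug 25.
Add 27 hours 40 minutes travel time → 8:08 AM UTC (Aug 26).
Marquesas is UTC−9:30, so local arrival = 8:08 AM − 9:30 = 10:38 PM on Aug 25.

10:38 PM on August 25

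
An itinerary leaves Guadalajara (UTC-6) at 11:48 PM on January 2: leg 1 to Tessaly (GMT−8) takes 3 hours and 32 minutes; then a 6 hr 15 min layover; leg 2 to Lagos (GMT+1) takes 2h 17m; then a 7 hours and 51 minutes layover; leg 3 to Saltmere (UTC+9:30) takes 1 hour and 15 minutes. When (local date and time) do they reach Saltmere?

Convert departure to UTC: 11:48 PM + 6:00 = 5:48 AM UTC on Jan 3.
Add 3 hours and 32 minutes leg 1 → 9:20 AM UTC.
Add 6 hours 15 minutes layover in Tessaly → 3:35 PM UTC.
Add 2 hours 17 minutes leg 2 → 5:52 PM UTC.
Add 7 hours and 51 minutes layover in Lagos → 1:43 AM UTC (Jan 4).
Add 1 hour 15 minutes leg 3 → 2:58 AM UTC.
Saltmere is UTC+9:30, so local arrival = 2:58 AM + 9:30 = 12:28 PM on Jan 4.

12:28 PM on Jan 4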